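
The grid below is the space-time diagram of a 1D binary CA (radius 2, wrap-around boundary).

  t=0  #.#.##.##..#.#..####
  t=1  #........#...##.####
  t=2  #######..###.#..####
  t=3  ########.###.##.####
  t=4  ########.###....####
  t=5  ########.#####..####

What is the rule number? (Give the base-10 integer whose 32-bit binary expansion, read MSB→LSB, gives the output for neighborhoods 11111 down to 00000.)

4086547409

  nb #####: next=#  (t=0,i=18, bit31=1)
  nb ####.: next=#  (t=0,i=19, bit30=1)
  nb ###.#: next=#  (t=0,i=0, bit29=1)
  nb ###..: next=#  (t=1,i=0, bit28=1)
  nb ##.##: next=.  (t=0,i=6, bit27=0)
  nb ##.#.: next=.  (t=0,i=1, bit26=0)
  nb ##..#: next=#  (t=0,i=9, bit25=1)
  nb ##...: next=#  (t=1,i=1, bit24=1)
  nb #.###: next=#  (t=1,i=16, bit23=1)
  nb #.##.: next=.  (t=0,i=4, bit22=0)
  nb #.#.#: next=.  (t=0,i=2, bit21=0)
  nb #.#..: next=#  (t=0,i=13, bit20=1)
  nb #..##: next=.  (t=0,i=15, bit19=0)
  nb #..#.: next=.  (t=0,i=10, bit18=0)
  nb #...#: next=#  (t=1,i=11, bit17=1)
  nb #....: next=#  (t=1,i=2, bit16=1)
  nb .####: next=#  (t=0,i=17, bit15=1)
  nb .###.: next=#  (t=2,i=10, bit14=1)
  nb .##.#: next=.  (t=0,i=5, bit13=0)
  nb .##..: next=.  (t=0,i=8, bit12=0)
  nb .#.##: next=.  (t=0,i=3, bit11=0)
  nb .#.#.: next=.  (t=0,i=12, bit10=0)
  nb .#..#: next=#  (t=0,i=14, bit9=1)
  nb .#...: next=#  (t=1,i=10, bit8=1)
  nb ..###: next=#  (t=0,i=16, bit7=1)
  nb ..##.: next=#  (t=1,i=13, bit6=1)
  nb ..#.#: next=.  (t=0,i=11, bit5=0)
  nb ..#..: next=#  (t=1,i=9, bit4=1)
  nb ...##: next=.  (t=1,i=12, bit3=0)
  nb ...#.: next=.  (t=1,i=8, bit2=0)
  nb ....#: next=.  (t=1,i=7, bit1=0)
  nb .....: next=#  (t=1,i=3, bit0=1)
  bits 11110011100100111100001111010001 = 4086547409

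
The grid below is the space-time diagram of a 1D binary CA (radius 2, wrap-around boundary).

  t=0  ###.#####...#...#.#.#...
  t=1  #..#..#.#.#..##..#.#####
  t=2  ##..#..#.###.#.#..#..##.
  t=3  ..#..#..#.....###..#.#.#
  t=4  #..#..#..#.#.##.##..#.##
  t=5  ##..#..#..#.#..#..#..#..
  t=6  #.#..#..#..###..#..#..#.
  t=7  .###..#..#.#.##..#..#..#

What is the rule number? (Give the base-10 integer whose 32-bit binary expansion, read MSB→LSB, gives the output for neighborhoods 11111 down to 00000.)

  nb #####: next=#  (t=0,i=6, bit31=1)
  nb ####.: next=.  (t=0,i=7, bit30=0)
  nb ###.#: next=.  (t=0,i=2, bit29=0)
  nb ###..: next=#  (t=0,i=8, bit28=1)
  nb ##.##: next=#  (t=0,i=3, bit27=1)
  nb ##.#.: next=.  (t=2,i=12, bit26=0)
  nb ##..#: next=#  (t=1,i=1, bit25=1)
  nb ##...: next=.  (t=0,i=9, bit24=0)
  nb #.###: next=.  (t=0,i=4, bit23=0)
  nb #.##.: next=.  (t=2,i=0, bit22=0)
  nb #.#.#: next=.  (t=0,i=18, bit21=0)
  nb #.#..: next=#  (t=0,i=20, bit20=1)
  nb #..##: next=.  (t=1,i=12, bit19=0)
  nb #..#.: next=.  (t=1,i=2, bit18=0)
  nb #...#: next=#  (t=0,i=10, bit17=1)
  nb #....: next=.  (t=3,i=10, bit16=0)
  nb .####: next=.  (t=0,i=5, bit15=0)
  nb .###.: next=.  (t=0,i=1, bit14=0)
  nb .##.#: next=.  (t=2,i=22, bit13=0)
  nb .##..: next=.  (t=1,i=14, bit12=0)
  nb .#.##: next=#  (t=1,i=18, bit11=1)
  nb .#.#.: next=#  (t=0,i=17, bit10=1)
  nb .#..#: next=#  (t=1,i=4, bit9=1)
  nb .#...: next=#  (t=0,i=13, bit8=1)
  nb ..###: next=#  (t=0,i=0, bit7=1)
  nb ..##.: next=#  (t=1,i=13, bit6=1)
  nb ..#.#: next=.  (t=0,i=16, bit5=0)
  nb ..#..: next=.  (t=0,i=12, bit4=0)
  nb ...##: next=#  (t=0,i=23, bit3=1)
  nb ...#.: next=.  (t=0,i=11, bit2=0)
  nb ....#: next=.  (t=3,i=12, bit1=0)
  nb .....: next=#  (t=3,i=11, bit0=1)
  bits 10011010000100100000111111001001 = 2584874953

2584874953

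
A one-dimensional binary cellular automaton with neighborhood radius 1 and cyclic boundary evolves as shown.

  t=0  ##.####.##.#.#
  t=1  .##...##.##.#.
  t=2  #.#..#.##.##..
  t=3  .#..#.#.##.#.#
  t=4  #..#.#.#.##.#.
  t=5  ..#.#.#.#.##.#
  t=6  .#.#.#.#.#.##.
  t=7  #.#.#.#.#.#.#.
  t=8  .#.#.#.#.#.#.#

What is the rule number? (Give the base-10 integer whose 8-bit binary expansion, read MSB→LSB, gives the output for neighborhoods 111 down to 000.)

98

  ###|.  b7=0 t=0,i=0
  ##.|#  b6=1 t=0,i=1
  #.#|#  b5=1 t=0,i=2
  #..|.  b4=0 t=1,i=3
  .##|.  b3=0 t=0,i=3
  .#.|.  b2=0 t=0,i=11
  ..#|#  b1=1 t=1,i=0
  ...|.  b0=0 t=1,i=4
  bits 01100010 = 98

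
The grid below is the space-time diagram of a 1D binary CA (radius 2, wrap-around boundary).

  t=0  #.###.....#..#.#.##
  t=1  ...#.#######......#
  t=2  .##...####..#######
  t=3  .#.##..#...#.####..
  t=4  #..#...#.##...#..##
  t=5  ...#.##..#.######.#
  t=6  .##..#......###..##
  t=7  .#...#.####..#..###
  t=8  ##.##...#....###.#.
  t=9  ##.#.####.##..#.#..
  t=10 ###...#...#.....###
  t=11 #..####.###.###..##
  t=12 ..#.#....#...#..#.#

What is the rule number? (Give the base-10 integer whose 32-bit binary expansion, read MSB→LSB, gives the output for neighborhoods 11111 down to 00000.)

2237391447

  ##### -> #   bit 31 = 1  t=1,i=7
  ####. -> .   bit 30 = 0  t=1,i=10
  ###.# -> .   bit 29 = 0  t=0,i=0
  ###.. -> .   bit 28 = 0  t=0,i=4
  ##.## -> .   bit 27 = 0  t=0,i=1
  ##.#. -> #   bit 26 = 1  t=5,i=17
  ##..# -> .   bit 25 = 0  t=2,i=10
  ##... -> #   bit 24 = 1  t=0,i=5
  #.### -> .   bit 23 = 0  t=0,i=2
  #.##. -> #   bit 22 = 1  t=2,i=1
  #.#.# -> .   bit 21 = 0  t=0,i=15
  #.#.. -> #   bit 20 = 1  t=5,i=18
  #..## -> #   bit 19 = 1  t=2,i=11
  #..#. -> .   bit 18 = 0  t=0,i=12
  #...# -> #   bit 17 = 1  t=1,i=1
  #.... -> #   bit 16 = 1  t=0,i=6
  .#### -> #   bit 15 = 1  t=1,i=6
  .###. -> #   bit 14 = 1  t=0,i=3
  .##.# -> #   bit 13 = 1  t=6,i=18
  .##.. -> .   bit 12 = 0  t=2,i=2
  .#.## -> .   bit 11 = 0  t=0,i=16
  .#.#. -> .   bit 10 = 0  t=0,i=14
  .#..# -> #   bit 9 = 1  t=0,i=11
  .#... -> .   bit 8 = 0  t=1,i=0
  ..### -> .   bit 7 = 0  t=2,i=6
  ..##. -> #   bit 6 = 1  t=6,i=17
  ..#.# -> .   bit 5 = 0  t=0,i=13
  ..#.. -> #   bit 4 = 1  t=0,i=10
  ...## -> .   bit 3 = 0  t=2,i=5
  ...#. -> #   bit 2 = 1  t=0,i=9
  ....# -> #   bit 1 = 1  t=0,i=8
  ..... -> #   bit 0 = 1  t=0,i=7
  bits 10000101010110111110001001010111 = 2237391447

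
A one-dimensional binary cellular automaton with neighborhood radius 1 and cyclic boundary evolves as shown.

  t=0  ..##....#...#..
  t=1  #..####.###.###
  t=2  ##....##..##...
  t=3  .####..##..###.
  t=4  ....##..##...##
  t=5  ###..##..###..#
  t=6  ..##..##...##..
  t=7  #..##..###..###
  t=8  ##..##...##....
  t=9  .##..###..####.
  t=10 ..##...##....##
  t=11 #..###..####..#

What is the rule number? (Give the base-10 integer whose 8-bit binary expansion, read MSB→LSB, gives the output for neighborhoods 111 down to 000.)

  [7] ### => .  t=1,i=4
  [6] ##. => #  t=0,i=3
  [5] #.# => #  t=1,i=7
  [4] #.. => #  t=0,i=4
  [3] .## => .  t=0,i=2
  [2] .#. => #  t=0,i=8
  [1] ..# => .  t=0,i=1
  [0] ... => #  t=0,i=0
  bits 01110101 = 117

117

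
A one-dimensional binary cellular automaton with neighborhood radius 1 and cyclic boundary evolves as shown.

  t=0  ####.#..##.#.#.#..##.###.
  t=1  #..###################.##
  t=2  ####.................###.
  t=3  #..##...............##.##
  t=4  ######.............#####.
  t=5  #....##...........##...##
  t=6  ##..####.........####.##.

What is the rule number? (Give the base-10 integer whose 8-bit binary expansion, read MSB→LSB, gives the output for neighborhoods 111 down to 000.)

126

  ### -> .   bit 7 = 0  t=0,i=1
  ##. -> #   bit 6 = 1  t=0,i=3
  #.# -> #   bit 5 = 1  t=0,i=4
  #.. -> #   bit 4 = 1  t=0,i=6
  .## -> #   bit 3 = 1  t=0,i=0
  .#. -> #   bit 2 = 1  t=0,i=5
  ..# -> #   bit 1 = 1  t=0,i=7
  ... -> .   bit 0 = 0  t=2,i=5
  bits 01111110 = 126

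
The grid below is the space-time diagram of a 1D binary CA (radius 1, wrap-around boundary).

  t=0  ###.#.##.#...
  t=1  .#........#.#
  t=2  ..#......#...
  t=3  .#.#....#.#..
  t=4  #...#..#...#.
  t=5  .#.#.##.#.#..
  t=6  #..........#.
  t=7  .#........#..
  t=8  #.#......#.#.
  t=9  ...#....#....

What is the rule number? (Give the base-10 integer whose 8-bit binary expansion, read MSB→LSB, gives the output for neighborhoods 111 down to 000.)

  [7] ### => #  t=0,i=1
  [6] ##. => .  t=0,i=2
  [5] #.# => .  t=0,i=3
  [4] #.. => #  t=0,i=10
  [3] .## => .  t=0,i=0
  [2] .#. => .  t=0,i=4
  [1] ..# => #  t=0,i=12
  [0] ... => .  t=0,i=11
  bits 10010010 = 146

146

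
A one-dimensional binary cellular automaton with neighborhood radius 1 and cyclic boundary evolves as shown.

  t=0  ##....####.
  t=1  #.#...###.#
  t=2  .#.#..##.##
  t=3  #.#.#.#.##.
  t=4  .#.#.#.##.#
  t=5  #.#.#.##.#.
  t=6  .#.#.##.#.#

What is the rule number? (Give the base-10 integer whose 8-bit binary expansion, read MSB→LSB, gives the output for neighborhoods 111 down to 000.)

184

  [7] ### => #  t=0,i=7
  [6] ##. => .  t=0,i=1
  [5] #.# => #  t=0,i=10
  [4] #.. => #  t=0,i=2
  [3] .## => #  t=0,i=0
  [2] .#. => .  t=1,i=2
  [1] ..# => .  t=0,i=5
  [0] ... => .  t=0,i=3
  bits 10111000 = 184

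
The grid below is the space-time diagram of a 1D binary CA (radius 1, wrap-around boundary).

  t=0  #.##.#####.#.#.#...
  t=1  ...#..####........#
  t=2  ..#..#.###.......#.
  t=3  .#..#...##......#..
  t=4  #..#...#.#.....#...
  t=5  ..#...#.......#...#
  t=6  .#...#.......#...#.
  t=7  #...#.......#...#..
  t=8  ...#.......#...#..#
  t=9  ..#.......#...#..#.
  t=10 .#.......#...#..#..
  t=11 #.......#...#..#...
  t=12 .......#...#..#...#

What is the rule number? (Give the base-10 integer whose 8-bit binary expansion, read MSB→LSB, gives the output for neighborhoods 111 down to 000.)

  [7] ### => #  t=0,i=6
  [6] ##. => #  t=0,i=3
  [5] #.# => .  t=0,i=1
  [4] #.. => .  t=0,i=16
  [3] .## => .  t=0,i=2
  [2] .#. => .  t=0,i=0
  [1] ..# => #  t=0,i=18
  [0] ... => .  t=0,i=17
  bits 11000010 = 194

194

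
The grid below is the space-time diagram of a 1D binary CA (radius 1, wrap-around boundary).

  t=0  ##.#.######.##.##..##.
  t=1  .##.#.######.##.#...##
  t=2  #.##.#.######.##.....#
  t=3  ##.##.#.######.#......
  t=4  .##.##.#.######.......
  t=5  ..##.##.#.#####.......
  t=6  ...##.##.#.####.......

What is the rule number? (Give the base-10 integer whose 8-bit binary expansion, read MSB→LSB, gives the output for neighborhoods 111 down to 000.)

  [7] ### => #  t=0,i=6
  [6] ##. => #  t=0,i=1
  [5] #.# => #  t=0,i=2
  [4] #.. => .  t=0,i=17
  [3] .## => .  t=0,i=0
  [2] .#. => .  t=0,i=3
  [1] ..# => .  t=0,i=18
  [0] ... => .  t=1,i=18
  bits 11100000 = 224

224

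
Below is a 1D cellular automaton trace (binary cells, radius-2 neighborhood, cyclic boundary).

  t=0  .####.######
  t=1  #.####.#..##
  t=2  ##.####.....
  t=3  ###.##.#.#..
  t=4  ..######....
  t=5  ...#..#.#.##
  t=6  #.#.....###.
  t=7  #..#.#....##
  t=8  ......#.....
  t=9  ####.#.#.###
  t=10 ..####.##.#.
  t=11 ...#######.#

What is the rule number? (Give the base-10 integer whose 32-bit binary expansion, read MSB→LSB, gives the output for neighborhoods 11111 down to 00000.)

  [31] ##### => .  t=0,i=8
  [30] ####. => #  t=0,i=3
  [29] ###.# => #  t=0,i=4
  [28] ###.. => .  t=2,i=6
  [27] ##.## => #  t=0,i=0
  [26] ##.#. => #  t=1,i=6
  [25] ##..# => .  t=7,i=1
  [24] ##... => #  t=2,i=7
  [23] #.### => .  t=0,i=1
  [22] #.##. => #  t=3,i=4
  [21] #.#.# => #  t=3,i=7
  [20] #.#.. => .  t=1,i=7
  [19] #..## => .  t=1,i=9
  [18] #..#. => .  t=5,i=5
  [17] #...# => .  t=5,i=1
  [16] #.... => .  t=2,i=8
  [15] .#### => #  t=0,i=2
  [14] .###. => .  t=1,i=11
  [13] .##.# => #  t=2,i=1
  [12] .##.. => .  t=5,i=11
  [11] .#.## => #  t=5,i=9
  [10] .#.#. => .  t=3,i=8
  [9] .#..# => .  t=1,i=8
  [8] .#... => #  t=6,i=3
  [7] ..### => .  t=1,i=10
  [6] ..##. => #  t=2,i=0
  [5] ..#.# => .  t=5,i=6
  [4] ..#.. => .  t=5,i=3
  [3] ...## => .  t=2,i=11
  [2] ...#. => #  t=5,i=2
  [1] ....# => .  t=2,i=10
  [0] ..... => #  t=2,i=9
  bits 01101101011000001010100101000101 = 1835051333

1835051333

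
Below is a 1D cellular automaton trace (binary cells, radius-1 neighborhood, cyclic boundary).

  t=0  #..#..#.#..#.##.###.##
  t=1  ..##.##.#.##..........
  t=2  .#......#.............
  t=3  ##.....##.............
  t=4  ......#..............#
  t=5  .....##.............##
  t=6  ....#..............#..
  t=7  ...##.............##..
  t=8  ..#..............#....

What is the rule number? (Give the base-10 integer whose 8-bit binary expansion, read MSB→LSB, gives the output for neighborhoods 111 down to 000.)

  nb ###: next=.  (t=0,i=17, bit7=0)
  nb ##.: next=.  (t=0,i=0, bit6=0)
  nb #.#: next=.  (t=0,i=7, bit5=0)
  nb #..: next=.  (t=0,i=1, bit4=0)
  nb .##: next=.  (t=0,i=13, bit3=0)
  nb .#.: next=#  (t=0,i=3, bit2=1)
  nb ..#: next=#  (t=0,i=2, bit1=1)
  nb ...: next=.  (t=1,i=0, bit0=0)
  bits 00000110 = 6

6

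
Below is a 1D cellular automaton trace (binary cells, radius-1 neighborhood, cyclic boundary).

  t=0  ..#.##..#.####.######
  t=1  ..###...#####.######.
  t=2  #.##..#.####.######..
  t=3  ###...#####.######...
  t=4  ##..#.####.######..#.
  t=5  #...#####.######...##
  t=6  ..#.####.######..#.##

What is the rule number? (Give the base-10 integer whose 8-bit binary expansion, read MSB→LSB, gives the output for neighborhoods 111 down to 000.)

  ### -> #   bit 7 = 1  t=0,i=11
  ##. -> .   bit 6 = 0  t=0,i=5
  #.# -> #   bit 5 = 1  t=0,i=3
  #.. -> .   bit 4 = 0  t=0,i=0
  .## -> #   bit 3 = 1  t=0,i=4
  .#. -> #   bit 2 = 1  t=0,i=2
  ..# -> .   bit 1 = 0  t=0,i=1
  ... -> #   bit 0 = 1  t=1,i=0
  bits 10101101 = 173

173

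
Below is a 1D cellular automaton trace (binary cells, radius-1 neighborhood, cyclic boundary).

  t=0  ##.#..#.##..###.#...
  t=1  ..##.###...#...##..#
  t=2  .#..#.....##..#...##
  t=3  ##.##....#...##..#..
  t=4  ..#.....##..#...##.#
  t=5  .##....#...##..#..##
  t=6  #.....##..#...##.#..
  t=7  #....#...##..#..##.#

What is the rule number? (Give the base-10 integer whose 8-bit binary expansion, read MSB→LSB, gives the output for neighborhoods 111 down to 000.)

  nb ###: next=.  (t=0,i=13, bit7=0)
  nb ##.: next=.  (t=0,i=1, bit6=0)
  nb #.#: next=#  (t=0,i=2, bit5=1)
  nb #..: next=.  (t=0,i=4, bit4=0)
  nb .##: next=.  (t=0,i=0, bit3=0)
  nb .#.: next=#  (t=0,i=3, bit2=1)
  nb ..#: next=#  (t=0,i=5, bit1=1)
  nb ...: next=.  (t=0,i=18, bit0=0)
  bits 00100110 = 38

38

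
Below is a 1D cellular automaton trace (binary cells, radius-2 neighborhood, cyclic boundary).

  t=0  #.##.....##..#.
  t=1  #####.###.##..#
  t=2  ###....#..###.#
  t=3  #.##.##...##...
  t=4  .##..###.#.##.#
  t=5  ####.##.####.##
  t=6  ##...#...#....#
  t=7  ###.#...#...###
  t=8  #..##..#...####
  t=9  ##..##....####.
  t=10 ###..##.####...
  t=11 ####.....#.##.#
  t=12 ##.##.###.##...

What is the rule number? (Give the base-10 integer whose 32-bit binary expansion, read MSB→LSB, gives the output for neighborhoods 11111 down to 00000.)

2540756111

  ##### -> #   bit 31 = 1  t=1,i=1
  ####. -> .   bit 30 = 0  t=1,i=3
  ###.# -> .   bit 29 = 0  t=1,i=4
  ###.. -> #   bit 28 = 1  t=2,i=2
  ##.## -> .   bit 27 = 0  t=1,i=5
  ##.#. -> #   bit 26 = 1  t=4,i=8
  ##..# -> #   bit 25 = 1  t=0,i=11
  ##... -> #   bit 24 = 1  t=0,i=4
  #.### -> .   bit 23 = 0  t=1,i=6
  #.##. -> #   bit 22 = 1  t=0,i=2
  #.#.# -> #   bit 21 = 1  t=0,i=0
  #.#.. -> #   bit 20 = 1  t=7,i=4
  #..## -> .   bit 19 = 0  t=1,i=13
  #..#. -> .   bit 18 = 0  t=0,i=12
  #...# -> .   bit 17 = 0  t=3,i=8
  #.... -> .   bit 16 = 0  t=0,i=5
  .#### -> #   bit 15 = 1  t=1,i=0
  .###. -> #   bit 14 = 1  t=1,i=7
  .##.# -> .   bit 13 = 0  t=3,i=3
  .##.. -> #   bit 12 = 1  t=0,i=3
  .#.## -> #   bit 11 = 1  t=0,i=1
  .#.#. -> #   bit 10 = 1  t=0,i=14
  .#..# -> .   bit 9 = 0  t=2,i=8
  .#... -> .   bit 8 = 0  t=6,i=6
  ..### -> #   bit 7 = 1  t=1,i=14
  ..##. -> .   bit 6 = 0  t=0,i=9
  ..#.# -> .   bit 5 = 0  t=0,i=13
  ..#.. -> .   bit 4 = 0  t=2,i=7
  ...## -> #   bit 3 = 1  t=0,i=8
  ...#. -> #   bit 2 = 1  t=2,i=6
  ....# -> #   bit 1 = 1  t=0,i=7
  ..... -> #   bit 0 = 1  t=0,i=6
  bits 10010111011100001101110010001111 = 2540756111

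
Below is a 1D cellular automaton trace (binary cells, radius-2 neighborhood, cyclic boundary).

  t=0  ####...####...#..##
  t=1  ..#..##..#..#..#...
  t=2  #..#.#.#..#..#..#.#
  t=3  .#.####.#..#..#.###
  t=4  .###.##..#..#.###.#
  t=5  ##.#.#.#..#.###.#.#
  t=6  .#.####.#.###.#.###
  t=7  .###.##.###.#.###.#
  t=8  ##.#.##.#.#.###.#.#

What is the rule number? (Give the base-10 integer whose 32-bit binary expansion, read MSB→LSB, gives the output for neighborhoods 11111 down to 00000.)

1658990443

  nb #####: next=.  (t=0,i=0, bit31=0)
  nb ####.: next=#  (t=0,i=2, bit30=1)
  nb ###.#: next=#  (t=3,i=6, bit29=1)
  nb ###..: next=.  (t=0,i=3, bit28=0)
  nb ##.##: next=.  (t=4,i=4, bit27=0)
  nb ##.#.: next=.  (t=3,i=0, bit26=0)
  nb ##..#: next=#  (t=1,i=7, bit25=1)
  nb ##...: next=.  (t=0,i=4, bit24=0)
  nb #.###: next=#  (t=3,i=3, bit23=1)
  nb #.##.: next=#  (t=2,i=18, bit22=1)
  nb #.#.#: next=#  (t=2,i=5, bit21=1)
  nb #.#..: next=.  (t=2,i=7, bit20=0)
  nb #..##: next=.  (t=0,i=16, bit19=0)
  nb #..#.: next=.  (t=1,i=8, bit18=0)
  nb #...#: next=#  (t=0,i=5, bit17=1)
  nb #....: next=.  (t=1,i=17, bit16=0)
  nb .####: next=.  (t=0,i=8, bit15=0)
  nb .###.: next=.  (t=3,i=17, bit14=0)
  nb .##.#: next=#  (t=7,i=6, bit13=1)
  nb .##..: next=.  (t=1,i=6, bit12=0)
  nb .#.##: next=#  (t=2,i=17, bit11=1)
  nb .#.#.: next=#  (t=2,i=4, bit10=1)
  nb .#..#: next=#  (t=0,i=15, bit9=1)
  nb .#...: next=#  (t=1,i=16, bit8=1)
  nb ..###: next=.  (t=0,i=7, bit7=0)
  nb ..##.: next=#  (t=1,i=5, bit6=1)
  nb ..#.#: next=#  (t=2,i=3, bit5=1)
  nb ..#..: next=.  (t=0,i=14, bit4=0)
  nb ...##: next=#  (t=0,i=6, bit3=1)
  nb ...#.: next=.  (t=0,i=13, bit2=0)
  nb ....#: next=#  (t=1,i=0, bit1=1)
  nb .....: next=#  (t=1,i=18, bit0=1)
  bits 01100010111000100010111101101011 = 1658990443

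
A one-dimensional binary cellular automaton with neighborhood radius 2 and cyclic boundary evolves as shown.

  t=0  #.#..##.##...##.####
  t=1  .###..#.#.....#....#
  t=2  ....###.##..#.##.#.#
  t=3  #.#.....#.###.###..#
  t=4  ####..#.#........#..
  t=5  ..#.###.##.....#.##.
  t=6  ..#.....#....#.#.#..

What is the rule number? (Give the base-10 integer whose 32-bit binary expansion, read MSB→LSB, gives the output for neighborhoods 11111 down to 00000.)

  [31] ##### => .  t=0,i=18
  [30] ####. => #  t=0,i=19
  [29] ###.# => .  t=0,i=0
  [28] ###.. => .  t=1,i=3
  [27] ##.## => .  t=0,i=7
  [26] ##.#. => #  t=0,i=1
  [25] ##..# => #  t=1,i=4
  [24] ##... => .  t=0,i=10
  [23] #.### => .  t=0,i=16
  [22] #.##. => #  t=0,i=8
  [21] #.#.# => .  t=2,i=17
  [20] #.#.. => #  t=0,i=2
  [19] #..## => .  t=0,i=4
  [18] #..#. => #  t=1,i=5
  [17] #...# => .  t=0,i=11
  [16] #.... => .  t=1,i=10
  [15] .#### => .  t=0,i=17
  [14] .###. => .  t=1,i=2
  [13] .##.# => #  t=0,i=6
  [12] .##.. => .  t=0,i=9
  [11] .#.## => .  t=1,i=0
  [10] .#.#. => .  t=1,i=7
  [9] .#..# => #  t=0,i=3
  [8] .#... => #  t=1,i=9
  [7] ..### => .  t=2,i=4
  [6] ..##. => .  t=0,i=5
  [5] ..#.# => #  t=1,i=6
  [4] ..#.. => #  t=1,i=14
  [3] ...## => .  t=0,i=12
  [2] ...#. => .  t=1,i=13
  [1] ....# => #  t=1,i=12
  [0] ..... => .  t=1,i=11
  bits 01000110010101000010001100110010 = 1179919154

1179919154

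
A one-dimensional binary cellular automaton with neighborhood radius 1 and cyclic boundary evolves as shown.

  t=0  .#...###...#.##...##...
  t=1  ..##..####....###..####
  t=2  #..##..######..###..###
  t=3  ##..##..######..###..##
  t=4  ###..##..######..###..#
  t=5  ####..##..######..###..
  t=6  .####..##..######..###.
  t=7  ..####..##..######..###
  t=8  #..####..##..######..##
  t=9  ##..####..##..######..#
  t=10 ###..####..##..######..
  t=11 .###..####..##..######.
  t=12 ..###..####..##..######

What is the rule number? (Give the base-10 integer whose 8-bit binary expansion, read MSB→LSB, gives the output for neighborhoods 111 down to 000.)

209

  nb ###: next=#  (t=0,i=6, bit7=1)
  nb ##.: next=#  (t=0,i=7, bit6=1)
  nb #.#: next=.  (t=0,i=12, bit5=0)
  nb #..: next=#  (t=0,i=2, bit4=1)
  nb .##: next=.  (t=0,i=5, bit3=0)
  nb .#.: next=.  (t=0,i=1, bit2=0)
  nb ..#: next=.  (t=0,i=0, bit1=0)
  nb ...: next=#  (t=0,i=3, bit0=1)
  bits 11010001 = 209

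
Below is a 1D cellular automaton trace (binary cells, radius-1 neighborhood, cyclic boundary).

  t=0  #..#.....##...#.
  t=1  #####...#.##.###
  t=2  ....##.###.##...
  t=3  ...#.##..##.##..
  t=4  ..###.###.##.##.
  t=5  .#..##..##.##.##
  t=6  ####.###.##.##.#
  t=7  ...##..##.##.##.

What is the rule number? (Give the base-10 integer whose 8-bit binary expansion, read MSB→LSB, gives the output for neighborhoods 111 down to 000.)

  ###|.  b7=0 t=1,i=0
  ##.|#  b6=1 t=0,i=10
  #.#|#  b5=1 t=0,i=15
  #..|#  b4=1 t=0,i=1
  .##|.  b3=0 t=0,i=9
  .#.|#  b2=1 t=0,i=0
  ..#|#  b1=1 t=0,i=2
  ...|.  b0=0 t=0,i=5
  bits 01110110 = 118

118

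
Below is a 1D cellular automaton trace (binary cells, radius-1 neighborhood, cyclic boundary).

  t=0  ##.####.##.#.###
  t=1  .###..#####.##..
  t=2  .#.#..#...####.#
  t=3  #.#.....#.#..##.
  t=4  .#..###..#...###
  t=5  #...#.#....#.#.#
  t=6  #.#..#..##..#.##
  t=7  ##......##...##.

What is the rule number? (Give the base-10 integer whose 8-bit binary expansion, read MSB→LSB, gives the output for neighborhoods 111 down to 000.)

105

  nb ###: next=.  (t=0,i=0, bit7=0)
  nb ##.: next=#  (t=0,i=1, bit6=1)
  nb #.#: next=#  (t=0,i=2, bit5=1)
  nb #..: next=.  (t=1,i=4, bit4=0)
  nb .##: next=#  (t=0,i=3, bit3=1)
  nb .#.: next=.  (t=0,i=11, bit2=0)
  nb ..#: next=.  (t=1,i=0, bit1=0)
  nb ...: next=#  (t=1,i=15, bit0=1)
  bits 01101001 = 105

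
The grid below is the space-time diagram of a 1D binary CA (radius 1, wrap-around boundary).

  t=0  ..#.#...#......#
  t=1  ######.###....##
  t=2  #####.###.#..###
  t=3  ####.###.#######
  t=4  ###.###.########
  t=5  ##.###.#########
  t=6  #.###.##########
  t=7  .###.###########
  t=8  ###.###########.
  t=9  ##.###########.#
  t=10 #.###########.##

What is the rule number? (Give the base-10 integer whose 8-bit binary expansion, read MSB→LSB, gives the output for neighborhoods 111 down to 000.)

190

  [7] ### => #  t=1,i=0
  [6] ##. => .  t=1,i=5
  [5] #.# => #  t=0,i=3
  [4] #.. => #  t=0,i=0
  [3] .## => #  t=1,i=7
  [2] .#. => #  t=0,i=2
  [1] ..# => #  t=0,i=1
  [0] ... => .  t=0,i=6
  bits 10111110 = 190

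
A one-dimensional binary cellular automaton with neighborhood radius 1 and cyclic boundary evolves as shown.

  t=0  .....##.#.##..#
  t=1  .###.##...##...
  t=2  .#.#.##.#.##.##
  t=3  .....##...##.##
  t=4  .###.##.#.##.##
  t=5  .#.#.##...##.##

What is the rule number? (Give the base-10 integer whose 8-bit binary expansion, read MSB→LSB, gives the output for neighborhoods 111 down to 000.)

73

  ###|.  b7=0 t=1,i=2
  ##.|#  b6=1 t=0,i=6
  #.#|.  b5=0 t=0,i=7
  #..|.  b4=0 t=0,i=0
  .##|#  b3=1 t=0,i=5
  .#.|.  b2=0 t=0,i=8
  ..#|.  b1=0 t=0,i=4
  ...|#  b0=1 t=0,i=1
  bits 01001001 = 73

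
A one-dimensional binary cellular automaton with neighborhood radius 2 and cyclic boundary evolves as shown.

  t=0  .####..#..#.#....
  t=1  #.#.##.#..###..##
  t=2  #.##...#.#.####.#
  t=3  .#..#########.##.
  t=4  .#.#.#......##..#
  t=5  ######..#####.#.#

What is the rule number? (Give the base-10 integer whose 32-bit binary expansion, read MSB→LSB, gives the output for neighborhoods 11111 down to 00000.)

1002097791

  nb #####: next=.  (t=3,i=6, bit31=0)
  nb ####.: next=.  (t=0,i=3, bit30=0)
  nb ###.#: next=#  (t=1,i=0, bit29=1)
  nb ###..: next=#  (t=0,i=4, bit28=1)
  nb ##.##: next=#  (t=2,i=1, bit27=1)
  nb ##.#.: next=.  (t=1,i=1, bit26=0)
  nb ##..#: next=#  (t=0,i=5, bit25=1)
  nb ##...: next=#  (t=2,i=4, bit24=1)
  nb #.###: next=#  (t=2,i=11, bit23=1)
  nb #.##.: next=.  (t=1,i=4, bit22=0)
  nb #.#.#: next=#  (t=1,i=2, bit21=1)
  nb #.#..: next=#  (t=0,i=12, bit20=1)
  nb #..##: next=#  (t=1,i=9, bit19=1)
  nb #..#.: next=.  (t=0,i=6, bit18=0)
  nb #...#: next=#  (t=2,i=5, bit17=1)
  nb #....: next=.  (t=0,i=14, bit16=0)
  nb .####: next=#  (t=0,i=2, bit15=1)
  nb .###.: next=#  (t=1,i=11, bit14=1)
  nb .##.#: next=.  (t=1,i=5, bit13=0)
  nb .##..: next=.  (t=2,i=3, bit12=0)
  nb .#.##: next=#  (t=1,i=3, bit11=1)
  nb .#.#.: next=#  (t=0,i=11, bit10=1)
  nb .#..#: next=.  (t=0,i=8, bit9=0)
  nb .#...: next=.  (t=0,i=13, bit8=0)
  nb ..###: next=.  (t=0,i=1, bit7=0)
  nb ..##.: next=#  (t=4,i=12, bit6=1)
  nb ..#.#: next=#  (t=0,i=10, bit5=1)
  nb ..#..: next=#  (t=0,i=7, bit4=1)
  nb ...##: next=#  (t=0,i=0, bit3=1)
  nb ...#.: next=#  (t=2,i=6, bit2=1)
  nb ....#: next=#  (t=0,i=16, bit1=1)
  nb .....: next=#  (t=0,i=15, bit0=1)
  bits 00111011101110101100110001111111 = 1002097791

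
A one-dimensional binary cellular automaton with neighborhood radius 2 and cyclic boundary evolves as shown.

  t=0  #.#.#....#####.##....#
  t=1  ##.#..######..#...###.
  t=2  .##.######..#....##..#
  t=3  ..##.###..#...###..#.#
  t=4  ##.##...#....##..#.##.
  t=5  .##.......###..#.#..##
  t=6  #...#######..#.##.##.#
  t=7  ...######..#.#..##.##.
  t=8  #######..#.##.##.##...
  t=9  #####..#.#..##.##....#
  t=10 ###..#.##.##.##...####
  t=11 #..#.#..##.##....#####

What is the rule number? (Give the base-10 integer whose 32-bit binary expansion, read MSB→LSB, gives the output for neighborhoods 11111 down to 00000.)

2382997163

  #####|#  b31=1 t=0,i=11
  ####.|.  b30=0 t=0,i=12
  ###.#|.  b29=0 t=0,i=13
  ###..|.  b28=0 t=1,i=11
  ##.##|#  b27=1 t=0,i=14
  ##.#.|#  b26=1 t=0,i=1
  ##..#|#  b25=1 t=1,i=12
  ##...|.  b24=0 t=0,i=17
  #.###|.  b23=0 t=2,i=4
  #.##.|.  b22=0 t=0,i=15
  #.#.#|.  b21=0 t=0,i=2
  #.#..|.  b20=0 t=0,i=4
  #..##|#  b19=1 t=1,i=5
  #..#.|.  b18=0 t=1,i=13
  #...#|.  b17=0 t=1,i=16
  #....|#  b16=1 t=0,i=6
  .####|#  b15=1 t=0,i=10
  .###.|.  b14=0 t=1,i=19
  .##.#|#  b13=1 t=0,i=0
  .##..|.  b12=0 t=0,i=16
  .#.##|.  b11=0 t=2,i=0
  .#.#.|#  b10=1 t=0,i=3
  .#..#|#  b9=1 t=1,i=4
  .#...|.  b8=0 t=0,i=5
  ..###|#  b7=1 t=0,i=9
  ..##.|.  b6=0 t=0,i=21
  ..#.#|#  b5=1 t=2,i=21
  ..#..|.  b4=0 t=1,i=14
  ...##|#  b3=1 t=0,i=8
  ...#.|.  b2=0 t=4,i=7
  ....#|#  b1=1 t=0,i=7
  .....|#  b0=1 t=5,i=5
  bits 10001110000010011010011010101011 = 2382997163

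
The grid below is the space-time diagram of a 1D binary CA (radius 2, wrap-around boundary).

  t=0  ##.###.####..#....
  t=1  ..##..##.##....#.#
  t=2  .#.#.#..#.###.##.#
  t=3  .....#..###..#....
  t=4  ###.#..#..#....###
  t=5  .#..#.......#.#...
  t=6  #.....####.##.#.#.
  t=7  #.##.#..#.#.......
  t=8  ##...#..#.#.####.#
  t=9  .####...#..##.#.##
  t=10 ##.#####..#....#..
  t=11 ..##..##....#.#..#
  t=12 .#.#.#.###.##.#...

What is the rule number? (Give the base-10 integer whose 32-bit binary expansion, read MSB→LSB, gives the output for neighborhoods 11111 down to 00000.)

1503336493

  ##### -> .   bit 31 = 0  t=4,i=0
  ####. -> #   bit 30 = 1  t=0,i=9
  ###.# -> .   bit 29 = 0  t=0,i=5
  ###.. -> #   bit 28 = 1  t=0,i=10
  ##.## -> #   bit 27 = 1  t=0,i=2
  ##.#. -> .   bit 26 = 0  t=2,i=16
  ##..# -> .   bit 25 = 0  t=0,i=11
  ##... -> #   bit 24 = 1  t=1,i=11
  #.### -> #   bit 23 = 1  t=0,i=3
  #.##. -> .   bit 22 = 0  t=1,i=9
  #.#.# -> .   bit 21 = 0  t=2,i=1
  #.#.. -> #   bit 20 = 1  t=1,i=17
  #..## -> #   bit 19 = 1  t=1,i=1
  #..#. -> .   bit 18 = 0  t=0,i=12
  #...# -> #   bit 17 = 1  t=8,i=3
  #.... -> #   bit 16 = 1  t=0,i=15
  .#### -> .   bit 15 = 0  t=0,i=8
  .###. -> .   bit 14 = 0  t=0,i=4
  .##.# -> .   bit 13 = 0  t=0,i=1
  .##.. -> #   bit 12 = 1  t=1,i=3
  .#.## -> #   bit 11 = 1  t=2,i=9
  .#.#. -> .   bit 10 = 0  t=1,i=16
  .#..# -> .   bit 9 = 0  t=1,i=0
  .#... -> .   bit 8 = 0  t=0,i=14
  ..### -> .   bit 7 = 0  t=3,i=8
  ..##. -> .   bit 6 = 0  t=0,i=0
  ..#.# -> #   bit 5 = 1  t=1,i=15
  ..#.. -> .   bit 4 = 0  t=0,i=13
  ...## -> #   bit 3 = 1  t=0,i=17
  ...#. -> #   bit 2 = 1  t=1,i=14
  ....# -> .   bit 1 = 0  t=0,i=16
  ..... -> #   bit 0 = 1  t=3,i=0
  bits 01011001100110110001100000101101 = 1503336493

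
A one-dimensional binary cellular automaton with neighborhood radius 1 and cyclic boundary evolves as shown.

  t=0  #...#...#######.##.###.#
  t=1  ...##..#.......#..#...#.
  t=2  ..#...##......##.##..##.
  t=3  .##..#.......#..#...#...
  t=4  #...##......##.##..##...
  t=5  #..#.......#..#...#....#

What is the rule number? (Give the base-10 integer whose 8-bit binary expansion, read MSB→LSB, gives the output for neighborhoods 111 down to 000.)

38

  ### -> .   bit 7 = 0  t=0,i=9
  ##. -> .   bit 6 = 0  t=0,i=0
  #.# -> #   bit 5 = 1  t=0,i=15
  #.. -> .   bit 4 = 0  t=0,i=1
  .## -> .   bit 3 = 0  t=0,i=8
  .#. -> #   bit 2 = 1  t=0,i=4
  ..# -> #   bit 1 = 1  t=0,i=3
  ... -> .   bit 0 = 0  t=0,i=2
  bits 00100110 = 38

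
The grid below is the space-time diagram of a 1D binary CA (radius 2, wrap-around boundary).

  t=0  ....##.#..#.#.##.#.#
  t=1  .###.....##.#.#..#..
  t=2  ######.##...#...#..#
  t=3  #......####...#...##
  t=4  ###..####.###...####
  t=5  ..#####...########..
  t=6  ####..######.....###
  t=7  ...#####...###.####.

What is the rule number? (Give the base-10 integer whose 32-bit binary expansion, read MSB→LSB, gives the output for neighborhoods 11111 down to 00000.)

334483626

  #####|.  b31=0 t=2,i=1
  ####.|.  b30=0 t=2,i=4
  ###.#|.  b29=0 t=2,i=5
  ###..|#  b28=1 t=1,i=3
  ##.##|.  b27=0 t=2,i=6
  ##.#.|.  b26=0 t=0,i=6
  ##..#|#  b25=1 t=4,i=3
  ##...|#  b24=1 t=1,i=4
  #.###|#  b23=1 t=4,i=10
  #.##.|#  b22=1 t=0,i=14
  #.#.#|#  b21=1 t=0,i=12
  #.#..|.  b20=0 t=0,i=7
  #..##|#  b19=1 t=2,i=18
  #..#.|#  b18=1 t=0,i=9
  #...#|#  b17=1 t=1,i=19
  #....|#  b16=1 t=0,i=1
  .####|#  b15=1 t=2,i=0
  .###.|#  b14=1 t=1,i=2
  .##.#|.  b13=0 t=0,i=5
  .##..|#  b12=1 t=2,i=8
  .#.##|.  b11=0 t=0,i=13
  .#.#.|.  b10=0 t=0,i=11
  .#..#|.  b9=0 t=0,i=8
  .#...|.  b8=0 t=0,i=0
  ..###|#  b7=1 t=1,i=1
  ..##.|.  b6=0 t=0,i=4
  ..#.#|#  b5=1 t=0,i=10
  ..#..|.  b4=0 t=1,i=17
  ...##|#  b3=1 t=0,i=3
  ...#.|.  b2=0 t=2,i=11
  ....#|#  b1=1 t=0,i=2
  .....|.  b0=0 t=1,i=6
  bits 00010011111011111101000010101010 = 334483626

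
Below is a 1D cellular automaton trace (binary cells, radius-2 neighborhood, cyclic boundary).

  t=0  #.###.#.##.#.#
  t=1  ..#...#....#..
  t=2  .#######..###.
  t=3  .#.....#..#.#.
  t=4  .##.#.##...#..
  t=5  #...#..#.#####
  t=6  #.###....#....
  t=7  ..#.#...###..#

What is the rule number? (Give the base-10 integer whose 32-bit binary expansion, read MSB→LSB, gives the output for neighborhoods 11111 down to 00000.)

279057821

  #####|.  b31=0 t=2,i=3
  ####.|.  b30=0 t=2,i=6
  ###.#|.  b29=0 t=0,i=4
  ###..|#  b28=1 t=2,i=7
  ##.##|.  b27=0 t=0,i=1
  ##.#.|.  b26=0 t=0,i=5
  ##..#|.  b25=0 t=2,i=8
  ##...|.  b24=0 t=4,i=8
  #.###|#  b23=1 t=0,i=2
  #.##.|.  b22=0 t=0,i=8
  #.#.#|#  b21=1 t=0,i=6
  #.#..|.  b20=0 t=3,i=12
  #..##|.  b19=0 t=2,i=0
  #..#.|.  b18=0 t=3,i=0
  #...#|#  b17=1 t=1,i=4
  #....|.  b16=0 t=1,i=8
  .####|.  b15=0 t=2,i=2
  .###.|.  b14=0 t=0,i=3
  .##.#|.  b13=0 t=0,i=0
  .##..|#  b12=1 t=4,i=7
  .#.##|.  b11=0 t=0,i=7
  .#.#.|#  b10=1 t=3,i=11
  .#..#|.  b9=0 t=3,i=8
  .#...|#  b8=1 t=1,i=3
  ..###|#  b7=1 t=2,i=1
  ..##.|.  b6=0 t=4,i=1
  ..#.#|.  b5=0 t=3,i=10
  ..#..|#  b4=1 t=1,i=2
  ...##|#  b3=1 t=4,i=0
  ...#.|#  b2=1 t=1,i=1
  ....#|.  b1=0 t=1,i=0
  .....|#  b0=1 t=3,i=4
  bits 00010000101000100001010110011101 = 279057821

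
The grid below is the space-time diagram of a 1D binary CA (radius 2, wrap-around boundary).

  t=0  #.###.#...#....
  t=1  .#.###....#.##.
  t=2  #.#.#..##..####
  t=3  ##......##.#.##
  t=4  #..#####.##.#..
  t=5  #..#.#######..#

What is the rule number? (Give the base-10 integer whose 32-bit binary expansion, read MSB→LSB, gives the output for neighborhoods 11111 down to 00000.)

3997530267

  #####|#  b31=1 t=2,i=13
  ####.|#  b30=1 t=2,i=14
  ###.#|#  b29=1 t=0,i=4
  ###..|.  b28=0 t=1,i=5
  ##.##|#  b27=1 t=4,i=8
  ##.#.|#  b26=1 t=0,i=5
  ##..#|#  b25=1 t=1,i=14
  ##...|.  b24=0 t=1,i=6
  #.###|.  b23=0 t=0,i=2
  #.##.|#  b22=1 t=1,i=12
  #.#.#|.  b21=0 t=2,i=2
  #.#..|.  b20=0 t=0,i=6
  #..##|.  b19=0 t=2,i=6
  #..#.|#  b18=1 t=1,i=0
  #...#|.  b17=0 t=0,i=8
  #....|#  b16=1 t=0,i=12
  .####|.  b15=0 t=2,i=12
  .###.|#  b14=1 t=0,i=3
  .##.#|#  b13=1 t=3,i=9
  .##..|#  b12=1 t=1,i=13
  .#.##|#  b11=1 t=0,i=1
  .#.#.|.  b10=0 t=2,i=3
  .#..#|.  b9=0 t=2,i=5
  .#...|.  b8=0 t=0,i=7
  ..###|#  b7=1 t=2,i=11
  ..##.|.  b6=0 t=2,i=7
  ..#.#|.  b5=0 t=0,i=0
  ..#..|#  b4=1 t=0,i=10
  ...##|#  b3=1 t=3,i=7
  ...#.|.  b2=0 t=0,i=9
  ....#|#  b1=1 t=0,i=13
  .....|#  b0=1 t=3,i=4
  bits 11101110010001010111100010011011 = 3997530267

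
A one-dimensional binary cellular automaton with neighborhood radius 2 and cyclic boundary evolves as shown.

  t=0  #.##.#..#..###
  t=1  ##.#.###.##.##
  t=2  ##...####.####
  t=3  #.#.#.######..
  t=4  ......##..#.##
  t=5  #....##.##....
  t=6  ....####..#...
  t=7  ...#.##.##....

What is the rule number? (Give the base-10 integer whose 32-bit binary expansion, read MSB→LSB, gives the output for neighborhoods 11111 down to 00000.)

1805443656

  nb #####: next=.  (t=2,i=12, bit31=0)
  nb ####.: next=#  (t=0,i=13, bit30=1)
  nb ###.#: next=#  (t=0,i=0, bit29=1)
  nb ###..: next=.  (t=2,i=1, bit28=0)
  nb ##.##: next=#  (t=0,i=1, bit27=1)
  nb ##.#.: next=.  (t=0,i=4, bit26=0)
  nb ##..#: next=#  (t=3,i=12, bit25=1)
  nb ##...: next=#  (t=2,i=2, bit24=1)
  nb #.###: next=#  (t=1,i=5, bit23=1)
  nb #.##.: next=.  (t=0,i=2, bit22=0)
  nb #.#.#: next=.  (t=1,i=3, bit21=0)
  nb #.#..: next=#  (t=0,i=5, bit20=1)
  nb #..##: next=#  (t=0,i=10, bit19=1)
  nb #..#.: next=#  (t=0,i=7, bit18=1)
  nb #...#: next=.  (t=2,i=3, bit17=0)
  nb #....: next=.  (t=4,i=1, bit16=0)
  nb .####: next=#  (t=0,i=12, bit15=1)
  nb .###.: next=#  (t=1,i=6, bit14=1)
  nb .##.#: next=#  (t=0,i=3, bit13=1)
  nb .##..: next=.  (t=4,i=7, bit12=0)
  nb .#.##: next=.  (t=1,i=4, bit11=0)
  nb .#.#.: next=.  (t=3,i=1, bit10=0)
  nb .#..#: next=#  (t=0,i=6, bit9=1)
  nb .#...: next=.  (t=5,i=1, bit8=0)
  nb ..###: next=.  (t=0,i=11, bit7=0)
  nb ..##.: next=#  (t=4,i=6, bit6=1)
  nb ..#.#: next=.  (t=3,i=0, bit5=0)
  nb ..#..: next=.  (t=0,i=8, bit4=0)
  nb ...##: next=#  (t=2,i=4, bit3=1)
  nb ...#.: next=.  (t=5,i=13, bit2=0)
  nb ....#: next=.  (t=4,i=4, bit1=0)
  nb .....: next=.  (t=4,i=2, bit0=0)
  bits 01101011100111001110001001001000 = 1805443656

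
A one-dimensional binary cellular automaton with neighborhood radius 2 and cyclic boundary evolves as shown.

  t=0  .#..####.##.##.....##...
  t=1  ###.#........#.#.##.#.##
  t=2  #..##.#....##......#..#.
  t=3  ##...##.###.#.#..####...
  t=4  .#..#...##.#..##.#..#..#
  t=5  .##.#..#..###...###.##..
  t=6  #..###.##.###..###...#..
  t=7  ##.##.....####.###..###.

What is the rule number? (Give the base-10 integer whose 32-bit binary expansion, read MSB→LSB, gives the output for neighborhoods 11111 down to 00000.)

2526106270

  nb #####: next=#  (t=1,i=0, bit31=1)
  nb ####.: next=.  (t=0,i=6, bit30=0)
  nb ###.#: next=.  (t=0,i=7, bit29=0)
  nb ###..: next=#  (t=3,i=20, bit28=1)
  nb ##.##: next=.  (t=0,i=8, bit27=0)
  nb ##.#.: next=#  (t=1,i=3, bit26=1)
  nb ##..#: next=#  (t=6,i=13, bit25=1)
  nb ##...: next=.  (t=0,i=14, bit24=0)
  nb #.###: next=#  (t=1,i=22, bit23=1)
  nb #.##.: next=.  (t=0,i=9, bit22=0)
  nb #.#.#: next=.  (t=1,i=15, bit21=0)
  nb #.#..: next=#  (t=1,i=4, bit20=1)
  nb #..##: next=.  (t=0,i=3, bit19=0)
  nb #..#.: next=.  (t=2,i=21, bit18=0)
  nb #...#: next=.  (t=3,i=3, bit17=0)
  nb #....: next=#  (t=0,i=15, bit16=1)
  nb .####: next=.  (t=0,i=5, bit15=0)
  nb .###.: next=#  (t=3,i=9, bit14=1)
  nb .##.#: next=.  (t=0,i=10, bit13=0)
  nb .##..: next=#  (t=0,i=13, bit12=1)
  nb .#.##: next=.  (t=1,i=16, bit11=0)
  nb .#.#.: next=.  (t=1,i=14, bit10=0)
  nb .#..#: next=#  (t=0,i=2, bit9=1)
  nb .#...: next=.  (t=1,i=5, bit8=0)
  nb ..###: next=#  (t=0,i=4, bit7=1)
  nb ..##.: next=.  (t=0,i=19, bit6=0)
  nb ..#.#: next=.  (t=1,i=13, bit5=0)
  nb ..#..: next=#  (t=0,i=1, bit4=1)
  nb ...##: next=#  (t=0,i=18, bit3=1)
  nb ...#.: next=#  (t=0,i=0, bit2=1)
  nb ....#: next=#  (t=0,i=17, bit1=1)
  nb .....: next=.  (t=0,i=16, bit0=0)
  bits 10010110100100010101001010011110 = 2526106270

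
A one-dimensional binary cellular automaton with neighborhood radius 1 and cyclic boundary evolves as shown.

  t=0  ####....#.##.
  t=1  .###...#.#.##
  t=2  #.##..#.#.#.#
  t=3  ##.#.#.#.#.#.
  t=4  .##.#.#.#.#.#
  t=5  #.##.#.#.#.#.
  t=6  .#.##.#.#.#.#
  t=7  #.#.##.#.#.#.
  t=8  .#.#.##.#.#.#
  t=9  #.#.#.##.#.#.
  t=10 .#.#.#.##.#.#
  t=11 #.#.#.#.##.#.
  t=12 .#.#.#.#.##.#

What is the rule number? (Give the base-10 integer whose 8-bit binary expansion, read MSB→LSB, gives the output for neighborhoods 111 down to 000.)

  [7] ### => #  t=0,i=1
  [6] ##. => #  t=0,i=3
  [5] #.# => #  t=0,i=9
  [4] #.. => .  t=0,i=4
  [3] .## => .  t=0,i=0
  [2] .#. => .  t=0,i=8
  [1] ..# => #  t=0,i=7
  [0] ... => .  t=0,i=5
  bits 11100010 = 226

226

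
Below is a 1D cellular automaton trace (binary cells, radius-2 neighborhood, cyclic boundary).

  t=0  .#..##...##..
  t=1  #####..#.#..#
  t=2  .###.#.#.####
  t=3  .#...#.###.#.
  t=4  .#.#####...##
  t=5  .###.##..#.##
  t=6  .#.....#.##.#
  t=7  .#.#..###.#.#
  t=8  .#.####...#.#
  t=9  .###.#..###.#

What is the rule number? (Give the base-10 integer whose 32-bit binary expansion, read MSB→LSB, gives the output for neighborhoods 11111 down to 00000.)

  nb #####: next=#  (t=1,i=1, bit31=1)
  nb ####.: next=#  (t=1,i=3, bit30=1)
  nb ###.#: next=.  (t=2,i=3, bit29=0)
  nb ###..: next=.  (t=1,i=4, bit28=0)
  nb ##.##: next=.  (t=2,i=0, bit27=0)
  nb ##.#.: next=.  (t=2,i=4, bit26=0)
  nb ##..#: next=#  (t=1,i=5, bit25=1)
  nb ##...: next=.  (t=0,i=6, bit24=0)
  nb #.###: next=#  (t=2,i=1, bit23=1)
  nb #.##.: next=.  (t=5,i=5, bit22=0)
  nb #.#.#: next=#  (t=2,i=5, bit21=1)
  nb #.#..: next=#  (t=1,i=9, bit20=1)
  nb #..##: next=#  (t=0,i=3, bit19=1)
  nb #..#.: next=.  (t=1,i=6, bit18=0)
  nb #...#: next=#  (t=0,i=7, bit17=1)
  nb #....: next=#  (t=6,i=3, bit16=1)
  nb .####: next=.  (t=1,i=0, bit15=0)
  nb .###.: next=.  (t=2,i=2, bit14=0)
  nb .##.#: next=#  (t=4,i=12, bit13=1)
  nb .##..: next=.  (t=0,i=5, bit12=0)
  nb .#.##: next=#  (t=2,i=8, bit11=1)
  nb .#.#.: next=.  (t=1,i=8, bit10=0)
  nb .#..#: next=#  (t=0,i=2, bit9=1)
  nb .#...: next=.  (t=3,i=2, bit8=0)
  nb ..###: next=#  (t=1,i=12, bit7=1)
  nb ..##.: next=#  (t=0,i=4, bit6=1)
  nb ..#.#: next=#  (t=1,i=7, bit5=1)
  nb ..#..: next=#  (t=0,i=1, bit4=1)
  nb ...##: next=.  (t=0,i=8, bit3=0)
  nb ...#.: next=#  (t=0,i=0, bit2=1)
  nb ....#: next=.  (t=6,i=5, bit1=0)
  nb .....: next=.  (t=6,i=4, bit0=0)
  bits 11000010101110110010101011110100 = 3267046132

3267046132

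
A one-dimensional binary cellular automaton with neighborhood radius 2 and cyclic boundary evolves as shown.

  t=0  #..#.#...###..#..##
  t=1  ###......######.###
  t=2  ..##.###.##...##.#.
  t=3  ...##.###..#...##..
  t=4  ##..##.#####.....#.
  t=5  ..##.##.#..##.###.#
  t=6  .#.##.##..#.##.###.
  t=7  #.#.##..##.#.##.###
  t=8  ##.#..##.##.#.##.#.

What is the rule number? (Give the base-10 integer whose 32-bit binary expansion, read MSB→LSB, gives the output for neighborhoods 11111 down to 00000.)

1057810583

  #####|.  b31=0 t=1,i=0
  ####.|.  b30=0 t=1,i=1
  ###.#|#  b29=1 t=1,i=14
  ###..|#  b28=1 t=0,i=0
  ##.##|#  b27=1 t=1,i=15
  ##.#.|#  b26=1 t=2,i=16
  ##..#|#  b25=1 t=0,i=1
  ##...|#  b24=1 t=1,i=3
  #.###|.  b23=0 t=1,i=16
  #.##.|.  b22=0 t=2,i=9
  #.#.#|.  b21=0 t=7,i=2
  #.#..|.  b20=0 t=0,i=5
  #..##|#  b19=1 t=0,i=16
  #..#.|#  b18=1 t=0,i=2
  #...#|.  b17=0 t=0,i=7
  #....|.  b16=0 t=1,i=4
  .####|#  b15=1 t=1,i=10
  .###.|#  b14=1 t=0,i=10
  .##.#|#  b13=1 t=2,i=3
  .##..|.  b12=0 t=2,i=10
  .#.##|#  b11=1 t=4,i=18
  .#.#.|.  b10=0 t=0,i=4
  .#..#|.  b9=0 t=0,i=15
  .#...|.  b8=0 t=0,i=6
  ..###|#  b7=1 t=0,i=9
  ..##.|.  b6=0 t=2,i=2
  ..#.#|.  b5=0 t=0,i=3
  ..#..|#  b4=1 t=0,i=14
  ...##|.  b3=0 t=0,i=8
  ...#.|#  b2=1 t=4,i=16
  ....#|#  b1=1 t=1,i=7
  .....|#  b0=1 t=1,i=5
  bits 00111111000011001110100010010111 = 1057810583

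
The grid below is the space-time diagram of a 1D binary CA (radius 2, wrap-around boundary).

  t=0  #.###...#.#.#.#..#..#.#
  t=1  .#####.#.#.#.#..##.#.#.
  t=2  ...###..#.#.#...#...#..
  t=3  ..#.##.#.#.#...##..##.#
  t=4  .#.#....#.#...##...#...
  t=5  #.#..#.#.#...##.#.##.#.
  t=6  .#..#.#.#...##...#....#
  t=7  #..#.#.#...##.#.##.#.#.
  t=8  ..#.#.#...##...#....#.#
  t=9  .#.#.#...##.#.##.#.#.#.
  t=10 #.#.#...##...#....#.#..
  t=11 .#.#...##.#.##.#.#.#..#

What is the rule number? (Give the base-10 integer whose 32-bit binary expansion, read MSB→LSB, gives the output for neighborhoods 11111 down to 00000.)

  nb #####: next=#  (t=1,i=3, bit31=1)
  nb ####.: next=#  (t=1,i=4, bit30=1)
  nb ###.#: next=#  (t=1,i=5, bit29=1)
  nb ###..: next=#  (t=0,i=4, bit28=1)
  nb ##.##: next=#  (t=0,i=1, bit27=1)
  nb ##.#.: next=.  (t=1,i=6, bit26=0)
  nb ##..#: next=.  (t=2,i=6, bit25=0)
  nb ##...: next=#  (t=0,i=5, bit24=1)
  nb #.###: next=#  (t=0,i=2, bit23=1)
  nb #.##.: next=.  (t=0,i=22, bit22=0)
  nb #.#.#: next=.  (t=0,i=10, bit21=0)
  nb #.#..: next=.  (t=0,i=14, bit20=0)
  nb #..##: next=.  (t=1,i=0, bit19=0)
  nb #..#.: next=#  (t=0,i=16, bit18=1)
  nb #...#: next=.  (t=0,i=6, bit17=0)
  nb #....: next=#  (t=2,i=22, bit16=1)
  nb .####: next=.  (t=1,i=2, bit15=0)
  nb .###.: next=#  (t=0,i=3, bit14=1)
  nb .##.#: next=.  (t=0,i=0, bit13=0)
  nb .##..: next=.  (t=3,i=16, bit12=0)
  nb .#.##: next=#  (t=0,i=21, bit11=1)
  nb .#.#.: next=#  (t=0,i=9, bit10=1)
  nb .#..#: next=.  (t=0,i=15, bit9=0)
  nb .#...: next=.  (t=2,i=13, bit8=0)
  nb ..###: next=.  (t=1,i=1, bit7=0)
  nb ..##.: next=#  (t=1,i=16, bit6=1)
  nb ..#.#: next=.  (t=0,i=8, bit5=0)
  nb ..#..: next=#  (t=0,i=17, bit4=1)
  nb ...##: next=#  (t=2,i=2, bit3=1)
  nb ...#.: next=#  (t=0,i=7, bit2=1)
  nb ....#: next=.  (t=2,i=1, bit1=0)
  nb .....: next=.  (t=2,i=0, bit0=0)
  bits 11111001100001010100110001011100 = 4186262620

4186262620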